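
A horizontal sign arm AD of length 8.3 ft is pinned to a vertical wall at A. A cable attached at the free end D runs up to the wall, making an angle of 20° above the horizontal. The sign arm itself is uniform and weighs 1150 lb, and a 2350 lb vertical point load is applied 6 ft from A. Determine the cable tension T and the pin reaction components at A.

ΣM about A: T·sin20°·8.3 − 1150·4.15 − 2350·6 = 0 → T = 18872.5/(8.3·0.34202) = 6648.14 ≈ 6648 lb.
ΣF_x = 0: A_x − T·cos20° = 0 → A_x = 6648.14 × 0.939693 = 6247 lb.
ΣF_y = 0: A_y + T·sin20° − 1150 − 2350 = 0 → A_y = 3500 − 6648.14 × 0.34202 = 1226 lb.

T = 6648 lb, A_x = 6247 lb, A_y = 1226 lb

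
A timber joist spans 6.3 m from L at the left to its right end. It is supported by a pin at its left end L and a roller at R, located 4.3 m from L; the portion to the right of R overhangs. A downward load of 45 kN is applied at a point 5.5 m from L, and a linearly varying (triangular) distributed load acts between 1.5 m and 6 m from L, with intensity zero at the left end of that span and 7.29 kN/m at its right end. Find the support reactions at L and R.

L_x = 0, L_y = -13.32 kN, R_y = 74.72 kN

Resultant of the triangular load: ½ × 7.29 × 4.5 = 16.4025 kN, acting at 4.5 m from L (one-third of the span from the peak).
Taking moments about L: R_y·4.3 − 45·5.5 − (½·7.29·4.5)·4.5 = 0 → R_y = 321.31125/4.3 = 74.7235 ≈ 74.72 kN.
ΣF_y = 0: L_y + 74.7235 − 45 − ½·7.29·4.5 = 0 → L_y = -13.32 kN.
ΣF_x = 0: no horizontal applied forces, so L_x = 0.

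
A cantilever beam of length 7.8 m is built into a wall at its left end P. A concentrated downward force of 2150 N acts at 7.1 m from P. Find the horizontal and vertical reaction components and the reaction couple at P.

ΣF_x = 0: P_x = 0.
ΣF_y = 0: P_y − 2150 = 0 → P_y = 2150 N.
ΣM about P: M_P − 2150·7.1 = 0 → M_P = 15260 N·m.

P_x = 0, P_y = 2150 N, M_P = 15260 N·m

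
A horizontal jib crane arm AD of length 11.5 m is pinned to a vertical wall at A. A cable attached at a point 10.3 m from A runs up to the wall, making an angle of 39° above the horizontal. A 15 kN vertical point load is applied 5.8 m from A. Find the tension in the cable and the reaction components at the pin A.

ΣM about A: T·sin39°·10.3 − 15·5.8 = 0 → T = 87/(10.3·0.62932) = 13.4218 ≈ 13.42 kN.
ΣF_x = 0: A_x − T·cos39° = 0 → A_x = 13.4218 × 0.777146 = 10.43 kN.
ΣF_y = 0: A_y + T·sin39° − 15 = 0 → A_y = 15 − 13.4218 × 0.62932 = 6.553 kN.

T = 13.42 kN, A_x = 10.43 kN, A_y = 6.553 kN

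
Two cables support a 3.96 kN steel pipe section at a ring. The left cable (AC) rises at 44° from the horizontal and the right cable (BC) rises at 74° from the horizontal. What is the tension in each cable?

ΣF_x = 0: −T_AC·cos44° + T_BC·cos74° = 0 → T_BC = 2.60973·T_AC.
ΣF_y = 0: T_AC·sin44° + T_BC·sin74° = 3.96.
Substitute: T_AC·(0.694658 + 2.60973·0.961262) = 3.96 → T_AC = 1.23623 ≈ 1.236 kN.
Then T_BC = 2.60973 × 1.23623 = 3.226 kN.

T_AC = 1.236 kN, T_BC = 3.226 kN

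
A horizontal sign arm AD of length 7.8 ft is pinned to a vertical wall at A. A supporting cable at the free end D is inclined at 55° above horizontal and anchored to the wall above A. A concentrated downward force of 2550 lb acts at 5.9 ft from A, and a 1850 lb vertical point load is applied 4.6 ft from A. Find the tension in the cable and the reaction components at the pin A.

T = 3687 lb, A_x = 2115 lb, A_y = 1380 lb

ΣM about A: T·sin55°·7.8 − 2550·5.9 − 1850·4.6 = 0 → T = 23555/(7.8·0.819152) = 3686.58 ≈ 3687 lb.
ΣF_x = 0: A_x − T·cos55° = 0 → A_x = 3686.58 × 0.573576 = 2115 lb.
ΣF_y = 0: A_y + T·sin55° − 2550 − 1850 = 0 → A_y = 4400 − 3686.58 × 0.819152 = 1380 lb.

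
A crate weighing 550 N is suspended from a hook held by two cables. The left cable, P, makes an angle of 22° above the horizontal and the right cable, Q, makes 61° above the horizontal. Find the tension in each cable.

T_P = 268.6 N, T_Q = 513.8 N

ΣF_x = 0: −T_P·cos22° + T_Q·cos61° = 0 → T_Q = 1.91247·T_P.
ΣF_y = 0: T_P·sin22° + T_Q·sin61° = 550.
Substitute: T_P·(0.374607 + 1.91247·0.87462) = 550 → T_P = 268.648 ≈ 268.6 N.
Then T_Q = 1.91247 × 268.648 = 513.8 N.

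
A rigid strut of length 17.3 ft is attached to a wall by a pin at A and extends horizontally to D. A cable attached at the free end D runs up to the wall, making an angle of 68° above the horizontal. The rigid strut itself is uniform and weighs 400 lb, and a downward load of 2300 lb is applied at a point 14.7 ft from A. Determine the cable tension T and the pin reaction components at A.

T = 2324 lb, A_x = 870.4 lb, A_y = 545.7 lb

ΣM about A: T·sin68°·17.3 − 400·8.65 − 2300·14.7 = 0 → T = 37270/(17.3·0.927184) = 2323.53 ≈ 2324 lb.
ΣF_x = 0: A_x − T·cos68° = 0 → A_x = 2323.53 × 0.374607 = 870.4 lb.
ΣF_y = 0: A_y + T·sin68° − 400 − 2300 = 0 → A_y = 2700 − 2323.53 × 0.927184 = 545.7 lb.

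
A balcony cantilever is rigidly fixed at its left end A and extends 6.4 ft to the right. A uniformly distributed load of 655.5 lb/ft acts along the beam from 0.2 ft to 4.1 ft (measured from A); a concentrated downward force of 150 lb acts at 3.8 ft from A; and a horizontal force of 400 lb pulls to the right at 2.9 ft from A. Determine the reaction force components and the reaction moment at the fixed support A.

Resultant of the distributed load: 655.5 × 3.9 = 2556.45 lb at 2.15 ft from A.
ΣF_x = 0: A_x + 400 = 0 → A_x = -400.0 lb.
ΣF_y = 0: A_y − 655.5·3.9 − 150 = 0 → A_y = 2706 lb.
ΣM about A: M_A − (655.5·3.9)·2.15 − 150·3.8 = 0 → M_A = 6066 lb·ft.

A_x = -400.0 lb, A_y = 2706 lb, M_A = 6066 lb·ft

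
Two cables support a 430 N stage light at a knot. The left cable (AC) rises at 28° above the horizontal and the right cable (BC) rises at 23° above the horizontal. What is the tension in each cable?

ΣF_x = 0: −T_AC·cos28° + T_BC·cos23° = 0 → T_BC = 0.959199·T_AC.
ΣF_y = 0: T_AC·sin28° + T_BC·sin23° = 430.
Substitute: T_AC·(0.469472 + 0.959199·0.390731) = 430 → T_AC = 509.321 ≈ 509.3 N.
Then T_BC = 0.959199 × 509.321 = 488.5 N.

T_AC = 509.3 N, T_BC = 488.5 N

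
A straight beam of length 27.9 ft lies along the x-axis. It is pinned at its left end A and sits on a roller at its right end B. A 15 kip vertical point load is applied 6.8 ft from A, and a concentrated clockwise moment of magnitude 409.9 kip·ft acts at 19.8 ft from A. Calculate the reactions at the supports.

A_x = 0, A_y = -3.348 kip, B_y = 18.35 kip

Taking moments about A: B_y·27.9 − 15·6.8 − 409.9 = 0 → B_y = 511.9/27.9 = 18.3477 ≈ 18.35 kip.
ΣF_y = 0: A_y + 18.3477 − 15 = 0 → A_y = -3.348 kip.
ΣF_x = 0: no horizontal applied forces, so A_x = 0.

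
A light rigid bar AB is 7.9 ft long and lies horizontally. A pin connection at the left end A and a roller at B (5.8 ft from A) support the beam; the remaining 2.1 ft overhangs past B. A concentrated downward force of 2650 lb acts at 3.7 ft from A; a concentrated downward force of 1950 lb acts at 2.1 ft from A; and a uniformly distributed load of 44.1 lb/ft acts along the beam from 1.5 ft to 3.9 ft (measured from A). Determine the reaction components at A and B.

Resultant of the distributed load: 44.1 × 2.4 = 105.84 lb at 2.7 ft from A.
Moments about A: B_y·5.8 − 2650·3.7 − 1950·2.1 − (44.1·2.4)·2.7 = 0 → B_y = 14185.768/5.8 = 2445.82 ≈ 2446 lb.
ΣF_y = 0: A_y + 2445.82 − 2650 − 1950 − 44.1·2.4 = 0 → A_y = 2260 lb.
ΣF_x = 0: no horizontal applied forces, so A_x = 0.

A_x = 0, A_y = 2260 lb, B_y = 2446 lb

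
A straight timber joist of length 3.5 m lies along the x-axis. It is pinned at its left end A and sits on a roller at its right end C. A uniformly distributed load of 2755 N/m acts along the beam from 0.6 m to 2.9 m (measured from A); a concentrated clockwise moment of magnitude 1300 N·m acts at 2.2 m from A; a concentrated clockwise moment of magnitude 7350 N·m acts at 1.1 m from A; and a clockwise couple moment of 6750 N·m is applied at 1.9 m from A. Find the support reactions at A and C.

A_x = 0, A_y = -1232 N, C_y = 7568 N

Resultant of the distributed load: 2755 × 2.3 = 6336.5 N at 1.75 m from A.
Taking moments about A: C_y·3.5 − (2755·2.3)·1.75 − 1300 − 7350 − 6750 = 0 → C_y = 26488.875/3.5 = 7568.25 ≈ 7568 N.
ΣF_y = 0: A_y + 7568.25 − 2755·2.3 = 0 → A_y = -1232 N.
ΣF_x = 0: no horizontal applied forces, so A_x = 0.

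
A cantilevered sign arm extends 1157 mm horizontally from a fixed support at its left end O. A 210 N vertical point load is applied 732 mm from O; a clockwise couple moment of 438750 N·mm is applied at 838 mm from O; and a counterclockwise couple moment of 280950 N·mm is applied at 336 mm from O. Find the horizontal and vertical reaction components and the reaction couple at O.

ΣF_x = 0: O_x = 0.
ΣF_y = 0: O_y − 210 = 0 → O_y = 210.0 N.
ΣM about O: M_O − 210·732 − 438750 + 280950 = 0 → M_O = 311500 N·mm.

O_x = 0, O_y = 210.0 N, M_O = 311500 N·mm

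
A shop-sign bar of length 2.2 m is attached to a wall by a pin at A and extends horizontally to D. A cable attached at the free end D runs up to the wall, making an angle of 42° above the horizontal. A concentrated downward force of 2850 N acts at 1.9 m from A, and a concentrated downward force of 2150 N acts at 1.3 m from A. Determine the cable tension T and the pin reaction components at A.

ΣM about A: T·sin42°·2.2 − 2850·1.9 − 2150·1.3 = 0 → T = 8210/(2.2·0.669131) = 5577.11 ≈ 5577 N.
ΣF_x = 0: A_x − T·cos42° = 0 → A_x = 5577.11 × 0.743145 = 4145 N.
ΣF_y = 0: A_y + T·sin42° − 2850 − 2150 = 0 → A_y = 5000 − 5577.11 × 0.669131 = 1268 N.

T = 5577 N, A_x = 4145 N, A_y = 1268 N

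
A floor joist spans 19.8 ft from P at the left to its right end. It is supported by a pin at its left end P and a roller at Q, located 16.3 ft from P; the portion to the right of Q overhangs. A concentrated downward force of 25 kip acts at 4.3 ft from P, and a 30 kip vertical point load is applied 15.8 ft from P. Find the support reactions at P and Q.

ΣM about P: Q_y·16.3 − 25·4.3 − 30·15.8 = 0 → Q_y = 581.5/16.3 = 35.6748 ≈ 35.67 kip.
ΣF_y = 0: P_y + 35.6748 − 25 − 30 = 0 → P_y = 19.33 kip.
ΣF_x = 0: no horizontal applied forces, so P_x = 0.

P_x = 0, P_y = 19.33 kip, Q_y = 35.67 kip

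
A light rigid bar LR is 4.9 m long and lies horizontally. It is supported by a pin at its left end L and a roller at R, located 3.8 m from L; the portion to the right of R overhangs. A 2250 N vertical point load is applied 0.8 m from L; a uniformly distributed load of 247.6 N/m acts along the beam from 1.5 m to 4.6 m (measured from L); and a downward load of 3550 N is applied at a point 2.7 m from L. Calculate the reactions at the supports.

L_x = 0, L_y = 2955 N, R_y = 3612 N

Resultant of the distributed load: 247.6 × 3.1 = 767.56 N at 3.05 m from L.
Taking moments about L: R_y·3.8 − 2250·0.8 − (247.6·3.1)·3.05 − 3550·2.7 = 0 → R_y = 13726.058/3.8 = 3612.12 ≈ 3612 N.
ΣF_y = 0: L_y + 3612.12 − 2250 − 247.6·3.1 − 3550 = 0 → L_y = 2955 N.
ΣF_x = 0: no horizontal applied forces, so L_x = 0.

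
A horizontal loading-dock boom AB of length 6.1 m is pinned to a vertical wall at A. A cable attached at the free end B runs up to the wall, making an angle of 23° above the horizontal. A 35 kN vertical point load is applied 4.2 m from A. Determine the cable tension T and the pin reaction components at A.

T = 61.68 kN, A_x = 56.77 kN, A_y = 10.90 kN

ΣM about A: T·sin23°·6.1 − 35·4.2 = 0 → T = 147/(6.1·0.390731) = 61.6751 ≈ 61.68 kN.
ΣF_x = 0: A_x − T·cos23° = 0 → A_x = 61.6751 × 0.920505 = 56.77 kN.
ΣF_y = 0: A_y + T·sin23° − 35 = 0 → A_y = 35 − 61.6751 × 0.390731 = 10.90 kN.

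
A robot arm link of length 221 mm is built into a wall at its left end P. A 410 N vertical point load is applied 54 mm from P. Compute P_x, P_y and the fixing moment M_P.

ΣF_x = 0: P_x = 0.
ΣF_y = 0: P_y − 410 = 0 → P_y = 410.0 N.
ΣM about P: M_P − 410·54 = 0 → M_P = 22140 N·mm.

P_x = 0, P_y = 410.0 N, M_P = 22140 N·mm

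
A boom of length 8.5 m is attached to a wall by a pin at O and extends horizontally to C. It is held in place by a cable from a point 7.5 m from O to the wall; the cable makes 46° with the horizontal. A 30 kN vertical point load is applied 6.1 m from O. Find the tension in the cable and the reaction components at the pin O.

ΣM about O: T·sin46°·7.5 − 30·6.1 = 0 → T = 183/(7.5·0.71934) = 33.92 kN.
ΣF_x = 0: O_x − T·cos46° = 0 → O_x = 33.92 × 0.694658 = 23.56 kN.
ΣF_y = 0: O_y + T·sin46° − 30 = 0 → O_y = 30 − 33.92 × 0.71934 = 5.600 kN.

T = 33.92 kN, O_x = 23.56 kN, O_y = 5.600 kN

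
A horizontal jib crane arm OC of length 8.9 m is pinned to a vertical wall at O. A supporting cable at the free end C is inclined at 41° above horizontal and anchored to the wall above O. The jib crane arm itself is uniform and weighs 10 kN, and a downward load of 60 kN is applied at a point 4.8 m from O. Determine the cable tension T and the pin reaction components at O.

ΣM about O: T·sin41°·8.9 − 10·4.45 − 60·4.8 = 0 → T = 332.5/(8.9·0.656059) = 56.9454 ≈ 56.95 kN.
ΣF_x = 0: O_x − T·cos41° = 0 → O_x = 56.9454 × 0.75471 = 42.98 kN.
ΣF_y = 0: O_y + T·sin41° − 10 − 60 = 0 → O_y = 70 − 56.9454 × 0.656059 = 32.64 kN.

T = 56.95 kN, O_x = 42.98 kN, O_y = 32.64 kN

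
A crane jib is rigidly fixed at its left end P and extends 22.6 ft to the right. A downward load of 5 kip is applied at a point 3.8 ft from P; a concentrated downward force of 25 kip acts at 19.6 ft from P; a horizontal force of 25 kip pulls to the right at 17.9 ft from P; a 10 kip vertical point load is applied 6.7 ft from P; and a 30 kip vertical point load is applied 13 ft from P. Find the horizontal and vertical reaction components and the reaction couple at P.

P_x = -25.00 kip, P_y = 70.00 kip, M_P = 966.0 kip·ft

ΣF_x = 0: P_x + 25 = 0 → P_x = -25.00 kip.
ΣF_y = 0: P_y − 5 − 25 − 10 − 30 = 0 → P_y = 70.00 kip.
ΣM about P: M_P − 5·3.8 − 25·19.6 − 10·6.7 − 30·13 = 0 → M_P = 966.0 kip·ft.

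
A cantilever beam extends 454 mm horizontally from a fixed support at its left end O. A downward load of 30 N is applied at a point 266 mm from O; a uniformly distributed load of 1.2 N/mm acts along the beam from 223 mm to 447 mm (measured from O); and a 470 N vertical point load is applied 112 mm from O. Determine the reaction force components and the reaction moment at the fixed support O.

O_x = 0, O_y = 768.8 N, M_O = 150700 N·mm

Resultant of the distributed load: 1.2 × 224 = 268.8 N at 335 mm from O.
ΣF_x = 0: O_x = 0.
ΣF_y = 0: O_y − 30 − 1.2·224 − 470 = 0 → O_y = 768.8 N.
ΣM about O: M_O − 30·266 − (1.2·224)·335 − 470·112 = 0 → M_O = 150700 N·mm.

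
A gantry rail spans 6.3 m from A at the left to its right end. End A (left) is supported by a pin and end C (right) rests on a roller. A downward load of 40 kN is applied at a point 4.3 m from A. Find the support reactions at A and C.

ΣM about A: C_y·6.3 − 40·4.3 = 0 → C_y = 172/6.3 = 27.3016 ≈ 27.30 kN.
ΣF_y = 0: A_y + 27.3016 − 40 = 0 → A_y = 12.70 kN.
ΣF_x = 0: no horizontal applied forces, so A_x = 0.

A_x = 0, A_y = 12.70 kN, C_y = 27.30 kN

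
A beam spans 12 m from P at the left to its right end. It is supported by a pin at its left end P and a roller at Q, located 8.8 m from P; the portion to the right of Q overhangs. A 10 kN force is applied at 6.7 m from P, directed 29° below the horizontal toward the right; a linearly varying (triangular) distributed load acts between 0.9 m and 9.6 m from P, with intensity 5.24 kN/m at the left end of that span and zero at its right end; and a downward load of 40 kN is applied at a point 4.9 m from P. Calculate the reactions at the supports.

Resultant of the triangular load: ½ × 5.24 × 8.7 = 22.794 kN, acting at 3.8 m from P (one-third of the span from the peak).
Moments about P: Q_y·8.8 − 10·sin29°·6.7 − (½·5.24·8.7)·3.8 − 40·4.9 = 0 → Q_y = 315.099/8.8 = 35.8067 ≈ 35.81 kN.
ΣF_y = 0: P_y + 35.8067 − 10·sin29° − ½·5.24·8.7 − 40 = 0 → P_y = 31.84 kN.
ΣF_x = 0: P_x + 10·cos29° = 0 → P_x = -8.746 kN.

P_x = -8.746 kN, P_y = 31.84 kN, Q_y = 35.81 kN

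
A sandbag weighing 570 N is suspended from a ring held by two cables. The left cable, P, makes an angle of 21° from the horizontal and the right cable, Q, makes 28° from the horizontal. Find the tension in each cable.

T_P = 666.9 N, T_Q = 705.1 N

ΣF_x = 0: −T_P·cos21° + T_Q·cos28° = 0 → T_Q = 1.05735·T_P.
ΣF_y = 0: T_P·sin21° + T_Q·sin28° = 570.
Substitute: T_P·(0.358368 + 1.05735·0.469472) = 570 → T_P = 666.851 ≈ 666.9 N.
Then T_Q = 1.05735 × 666.851 = 705.1 N.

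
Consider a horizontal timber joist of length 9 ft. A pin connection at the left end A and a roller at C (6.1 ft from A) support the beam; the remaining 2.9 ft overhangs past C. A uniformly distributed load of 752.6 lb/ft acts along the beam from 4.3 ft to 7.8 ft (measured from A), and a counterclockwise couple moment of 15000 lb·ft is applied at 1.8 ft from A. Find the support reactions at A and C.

Resultant of the distributed load: 752.6 × 3.5 = 2634.1 lb at 6.05 ft from A.
ΣM about A: C_y·6.1 − (752.6·3.5)·6.05 + 15000 = 0 → C_y = 936.305/6.1 = 153.493 ≈ 153.5 lb.
ΣF_y = 0: A_y + 153.493 − 752.6·3.5 = 0 → A_y = 2481 lb.
ΣF_x = 0: no horizontal applied forces, so A_x = 0.

A_x = 0, A_y = 2481 lb, C_y = 153.5 lb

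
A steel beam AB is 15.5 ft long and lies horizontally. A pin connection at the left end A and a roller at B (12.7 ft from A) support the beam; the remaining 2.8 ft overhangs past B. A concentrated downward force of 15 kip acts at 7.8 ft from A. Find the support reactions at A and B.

A_x = 0, A_y = 5.787 kip, B_y = 9.213 kip

Taking moments about A: B_y·12.7 − 15·7.8 = 0 → B_y = 117/12.7 = 9.2126 ≈ 9.213 kip.
ΣF_y = 0: A_y + 9.2126 − 15 = 0 → A_y = 5.787 kip.
ΣF_x = 0: no horizontal applied forces, so A_x = 0.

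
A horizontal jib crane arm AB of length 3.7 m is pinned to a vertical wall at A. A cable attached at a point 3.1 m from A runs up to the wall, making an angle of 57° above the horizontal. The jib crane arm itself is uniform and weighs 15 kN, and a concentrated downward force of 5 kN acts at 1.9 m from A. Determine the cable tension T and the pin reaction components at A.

ΣM about A: T·sin57°·3.1 − 15·1.85 − 5·1.9 = 0 → T = 37.25/(3.1·0.838671) = 14.3276 ≈ 14.33 kN.
ΣF_x = 0: A_x − T·cos57° = 0 → A_x = 14.3276 × 0.544639 = 7.803 kN.
ΣF_y = 0: A_y + T·sin57° − 15 − 5 = 0 → A_y = 20 − 14.3276 × 0.838671 = 7.984 kN.

T = 14.33 kN, A_x = 7.803 kN, A_y = 7.984 kN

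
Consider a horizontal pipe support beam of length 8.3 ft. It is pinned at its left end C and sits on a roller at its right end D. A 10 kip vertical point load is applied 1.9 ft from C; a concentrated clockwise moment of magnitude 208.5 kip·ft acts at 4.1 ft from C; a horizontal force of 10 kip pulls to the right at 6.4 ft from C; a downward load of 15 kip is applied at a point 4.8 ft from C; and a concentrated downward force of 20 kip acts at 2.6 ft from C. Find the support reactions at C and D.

C_x = -10.00 kip, C_y = 2.651 kip, D_y = 42.35 kip

Taking moments about C: D_y·8.3 − 10·1.9 − 208.5 − 15·4.8 − 20·2.6 = 0 → D_y = 351.5/8.3 = 42.3494 ≈ 42.35 kip.
ΣF_y = 0: C_y + 42.3494 − 10 − 15 − 20 = 0 → C_y = 2.651 kip.
ΣF_x = 0: C_x + 10 = 0 → C_x = -10.00 kip.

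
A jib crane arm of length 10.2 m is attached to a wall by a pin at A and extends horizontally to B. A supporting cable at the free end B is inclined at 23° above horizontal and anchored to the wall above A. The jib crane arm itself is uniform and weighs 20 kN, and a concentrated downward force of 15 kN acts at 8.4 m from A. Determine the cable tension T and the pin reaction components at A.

ΣM about A: T·sin23°·10.2 − 20·5.1 − 15·8.4 = 0 → T = 228/(10.2·0.390731) = 57.208 ≈ 57.21 kN.
ΣF_x = 0: A_x − T·cos23° = 0 → A_x = 57.208 × 0.920505 = 52.66 kN.
ΣF_y = 0: A_y + T·sin23° − 20 − 15 = 0 → A_y = 35 − 57.208 × 0.390731 = 12.65 kN.

T = 57.21 kN, A_x = 52.66 kN, A_y = 12.65 kN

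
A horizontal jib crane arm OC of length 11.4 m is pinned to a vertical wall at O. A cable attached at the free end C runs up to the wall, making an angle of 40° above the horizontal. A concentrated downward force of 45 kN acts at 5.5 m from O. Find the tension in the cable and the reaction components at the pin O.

ΣM about O: T·sin40°·11.4 − 45·5.5 = 0 → T = 247.5/(11.4·0.642788) = 33.7756 ≈ 33.78 kN.
ΣF_x = 0: O_x − T·cos40° = 0 → O_x = 33.7756 × 0.766044 = 25.87 kN.
ΣF_y = 0: O_y + T·sin40° − 45 = 0 → O_y = 45 − 33.7756 × 0.642788 = 23.29 kN.

T = 33.78 kN, O_x = 25.87 kN, O_y = 23.29 kN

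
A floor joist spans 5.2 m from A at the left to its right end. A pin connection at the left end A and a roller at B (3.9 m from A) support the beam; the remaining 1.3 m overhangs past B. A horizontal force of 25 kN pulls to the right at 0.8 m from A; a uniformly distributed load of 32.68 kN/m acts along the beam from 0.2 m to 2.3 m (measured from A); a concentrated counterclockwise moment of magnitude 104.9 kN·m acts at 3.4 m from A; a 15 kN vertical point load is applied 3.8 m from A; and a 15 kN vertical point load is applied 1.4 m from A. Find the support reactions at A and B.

A_x = -25.00 kN, A_y = 83.53 kN, B_y = 15.10 kN

Resultant of the distributed load: 32.68 × 2.1 = 68.628 kN at 1.25 m from A.
ΣM about A: B_y·3.9 − (32.68·2.1)·1.25 + 104.9 − 15·3.8 − 15·1.4 = 0 → B_y = 58.885/3.9 = 15.0987 ≈ 15.10 kN.
ΣF_y = 0: A_y + 15.0987 − 32.68·2.1 − 15 − 15 = 0 → A_y = 83.53 kN.
ΣF_x = 0: A_x + 25 = 0 → A_x = -25.00 kN.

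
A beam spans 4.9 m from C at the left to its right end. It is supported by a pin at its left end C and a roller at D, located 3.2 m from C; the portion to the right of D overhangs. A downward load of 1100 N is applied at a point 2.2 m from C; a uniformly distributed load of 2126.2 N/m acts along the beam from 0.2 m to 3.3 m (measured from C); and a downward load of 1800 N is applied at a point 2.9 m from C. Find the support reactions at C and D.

C_x = 0, C_y = 3499 N, D_y = 5992 N

Resultant of the distributed load: 2126.2 × 3.1 = 6591.22 N at 1.75 m from C.
ΣM about C: D_y·3.2 − 1100·2.2 − (2126.2·3.1)·1.75 − 1800·2.9 = 0 → D_y = 19174.635/3.2 = 5992.07 ≈ 5992 N.
ΣF_y = 0: C_y + 5992.07 − 1100 − 2126.2·3.1 − 1800 = 0 → C_y = 3499 N.
ΣF_x = 0: no horizontal applied forces, so C_x = 0.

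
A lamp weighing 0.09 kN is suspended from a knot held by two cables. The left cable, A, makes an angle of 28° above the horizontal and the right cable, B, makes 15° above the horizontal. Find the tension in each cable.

T_A = 0.1275 kN, T_B = 0.1165 kN

ΣF_x = 0: −T_A·cos28° + T_B·cos15° = 0 → T_B = 0.914095·T_A.
ΣF_y = 0: T_A·sin28° + T_B·sin15° = 0.09.
Substitute: T_A·(0.469472 + 0.914095·0.258819) = 0.09 → T_A = 0.127468 ≈ 0.1275 kN.
Then T_B = 0.914095 × 0.127468 = 0.1165 kN.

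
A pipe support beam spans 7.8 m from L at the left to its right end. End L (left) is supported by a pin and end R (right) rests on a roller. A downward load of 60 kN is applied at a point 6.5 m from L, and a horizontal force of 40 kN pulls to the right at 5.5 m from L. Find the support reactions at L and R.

L_x = -40.00 kN, L_y = 10.00 kN, R_y = 50.00 kN

Moments about L: R_y·7.8 − 60·6.5 = 0 → R_y = 390/7.8 = 50.00 kN.
ΣF_y = 0: L_y + 50 − 60 = 0 → L_y = 10.00 kN.
ΣF_x = 0: L_x + 40 = 0 → L_x = -40.00 kN.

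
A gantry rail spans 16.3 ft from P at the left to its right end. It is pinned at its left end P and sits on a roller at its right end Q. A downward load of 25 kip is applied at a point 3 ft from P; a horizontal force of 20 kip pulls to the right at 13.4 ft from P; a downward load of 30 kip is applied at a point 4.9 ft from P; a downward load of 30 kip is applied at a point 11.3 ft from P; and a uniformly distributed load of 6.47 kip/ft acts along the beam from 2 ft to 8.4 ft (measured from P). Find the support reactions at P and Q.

P_x = -20.00 kip, P_y = 78.78 kip, Q_y = 47.63 kip

Resultant of the distributed load: 6.47 × 6.4 = 41.408 kip at 5.2 ft from P.
Moments about P: Q_y·16.3 − 25·3 − 30·4.9 − 30·11.3 − (6.47·6.4)·5.2 = 0 → Q_y = 776.3216/16.3 = 47.6271 ≈ 47.63 kip.
ΣF_y = 0: P_y + 47.6271 − 25 − 30 − 30 − 6.47·6.4 = 0 → P_y = 78.78 kip.
ΣF_x = 0: P_x + 20 = 0 → P_x = -20.00 kip.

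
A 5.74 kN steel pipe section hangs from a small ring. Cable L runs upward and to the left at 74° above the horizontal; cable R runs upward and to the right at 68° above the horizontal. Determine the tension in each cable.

T_L = 3.493 kN, T_R = 2.570 kN

ΣF_x = 0: −T_L·cos74° + T_R·cos68° = 0 → T_R = 0.735805·T_L.
ΣF_y = 0: T_L·sin74° + T_R·sin68° = 5.74.
Substitute: T_L·(0.961262 + 0.735805·0.927184) = 5.74 → T_L = 3.49257 ≈ 3.493 kN.
Then T_R = 0.735805 × 3.49257 = 2.570 kN.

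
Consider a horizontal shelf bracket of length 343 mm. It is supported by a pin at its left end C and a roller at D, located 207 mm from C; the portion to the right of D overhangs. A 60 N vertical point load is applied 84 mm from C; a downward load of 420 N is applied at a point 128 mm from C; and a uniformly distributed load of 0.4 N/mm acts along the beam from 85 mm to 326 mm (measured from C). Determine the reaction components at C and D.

Resultant of the distributed load: 0.4 × 241 = 96.4 N at 205.5 mm from C.
ΣM about C: D_y·207 − 60·84 − 420·128 − (0.4·241)·205.5 = 0 → D_y = 78610.2/207 = 379.759 ≈ 379.8 N.
ΣF_y = 0: C_y + 379.759 − 60 − 420 − 0.4·241 = 0 → C_y = 196.6 N.
ΣF_x = 0: no horizontal applied forces, so C_x = 0.

C_x = 0, C_y = 196.6 N, D_y = 379.8 N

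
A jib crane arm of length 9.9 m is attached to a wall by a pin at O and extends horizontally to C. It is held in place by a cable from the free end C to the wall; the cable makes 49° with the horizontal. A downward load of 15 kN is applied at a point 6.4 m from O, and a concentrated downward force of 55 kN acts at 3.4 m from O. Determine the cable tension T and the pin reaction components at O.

T = 37.88 kN, O_x = 24.85 kN, O_y = 41.41 kN

ΣM about O: T·sin49°·9.9 − 15·6.4 − 55·3.4 = 0 → T = 283/(9.9·0.75471) = 37.8766 ≈ 37.88 kN.
ΣF_x = 0: O_x − T·cos49° = 0 → O_x = 37.8766 × 0.656059 = 24.85 kN.
ΣF_y = 0: O_y + T·sin49° − 15 − 55 = 0 → O_y = 70 − 37.8766 × 0.75471 = 41.41 kN.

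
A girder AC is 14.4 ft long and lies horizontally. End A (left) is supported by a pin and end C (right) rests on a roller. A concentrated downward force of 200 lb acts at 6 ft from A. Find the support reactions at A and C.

A_x = 0, A_y = 116.7 lb, C_y = 83.33 lb

Moments about A: C_y·14.4 − 200·6 = 0 → C_y = 1200/14.4 = 83.3333 ≈ 83.33 lb.
ΣF_y = 0: A_y + 83.3333 − 200 = 0 → A_y = 116.7 lb.
ΣF_x = 0: no horizontal applied forces, so A_x = 0.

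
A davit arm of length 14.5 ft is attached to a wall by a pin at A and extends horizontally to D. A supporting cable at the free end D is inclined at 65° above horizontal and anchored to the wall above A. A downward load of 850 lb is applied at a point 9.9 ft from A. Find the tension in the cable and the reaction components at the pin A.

ΣM about A: T·sin65°·14.5 − 850·9.9 = 0 → T = 8415/(14.5·0.906308) = 640.34 ≈ 640.3 lb.
ΣF_x = 0: A_x − T·cos65° = 0 → A_x = 640.34 × 0.422618 = 270.6 lb.
ΣF_y = 0: A_y + T·sin65° − 850 = 0 → A_y = 850 − 640.34 × 0.906308 = 269.7 lb.

T = 640.3 lb, A_x = 270.6 lb, A_y = 269.7 lb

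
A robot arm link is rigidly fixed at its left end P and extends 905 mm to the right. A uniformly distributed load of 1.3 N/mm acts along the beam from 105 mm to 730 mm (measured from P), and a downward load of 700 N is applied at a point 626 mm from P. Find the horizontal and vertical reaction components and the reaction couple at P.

Resultant of the distributed load: 1.3 × 625 = 812.5 N at 417.5 mm from P.
ΣF_x = 0: P_x = 0.
ΣF_y = 0: P_y − 1.3·625 − 700 = 0 → P_y = 1512 N.
ΣM about P: M_P − (1.3·625)·417.5 − 700·626 = 0 → M_P = 777400 N·mm.

P_x = 0, P_y = 1512 N, M_P = 777400 N·mm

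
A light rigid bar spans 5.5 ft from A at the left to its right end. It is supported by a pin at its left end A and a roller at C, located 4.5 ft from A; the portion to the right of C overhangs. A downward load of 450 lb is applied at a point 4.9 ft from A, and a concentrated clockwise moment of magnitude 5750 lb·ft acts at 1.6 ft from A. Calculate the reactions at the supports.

A_x = 0, A_y = -1318 lb, C_y = 1768 lb

Taking moments about A: C_y·4.5 − 450·4.9 − 5750 = 0 → C_y = 7955/4.5 = 1767.78 ≈ 1768 lb.
ΣF_y = 0: A_y + 1767.78 − 450 = 0 → A_y = -1318 lb.
ΣF_x = 0: no horizontal applied forces, so A_x = 0.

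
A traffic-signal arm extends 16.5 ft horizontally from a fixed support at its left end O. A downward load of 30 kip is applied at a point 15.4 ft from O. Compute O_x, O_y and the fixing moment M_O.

O_x = 0, O_y = 30.00 kip, M_O = 462.0 kip·ft

ΣF_x = 0: O_x = 0.
ΣF_y = 0: O_y − 30 = 0 → O_y = 30.00 kip.
ΣM about O: M_O − 30·15.4 = 0 → M_O = 462.0 kip·ft.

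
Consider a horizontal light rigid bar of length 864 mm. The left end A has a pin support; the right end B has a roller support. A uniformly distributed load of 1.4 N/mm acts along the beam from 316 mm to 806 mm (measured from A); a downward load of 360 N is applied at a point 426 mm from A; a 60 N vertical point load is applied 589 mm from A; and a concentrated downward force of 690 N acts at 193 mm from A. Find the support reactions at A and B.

A_x = 0, A_y = 978.0 N, B_y = 818.0 N

Resultant of the distributed load: 1.4 × 490 = 686 N at 561 mm from A.
ΣM about A: B_y·864 − (1.4·490)·561 − 360·426 − 60·589 − 690·193 = 0 → B_y = 706716/864 = 817.958 ≈ 818.0 N.
ΣF_y = 0: A_y + 817.958 − 1.4·490 − 360 − 60 − 690 = 0 → A_y = 978.0 N.
ΣF_x = 0: no horizontal applied forces, so A_x = 0.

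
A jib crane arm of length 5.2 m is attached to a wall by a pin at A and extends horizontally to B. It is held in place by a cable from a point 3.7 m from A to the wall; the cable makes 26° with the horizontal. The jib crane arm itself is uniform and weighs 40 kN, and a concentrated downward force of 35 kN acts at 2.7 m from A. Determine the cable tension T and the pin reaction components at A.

ΣM about A: T·sin26°·3.7 − 40·2.6 − 35·2.7 = 0 → T = 198.5/(3.7·0.438371) = 122.382 ≈ 122.4 kN.
ΣF_x = 0: A_x − T·cos26° = 0 → A_x = 122.382 × 0.898794 = 110.0 kN.
ΣF_y = 0: A_y + T·sin26° − 40 − 35 = 0 → A_y = 75 − 122.382 × 0.438371 = 21.35 kN.

T = 122.4 kN, A_x = 110.0 kN, A_y = 21.35 kN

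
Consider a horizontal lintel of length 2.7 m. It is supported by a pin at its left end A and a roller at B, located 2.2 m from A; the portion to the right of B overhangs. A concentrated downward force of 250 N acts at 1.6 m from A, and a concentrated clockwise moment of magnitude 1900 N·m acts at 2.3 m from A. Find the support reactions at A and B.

Taking moments about A: B_y·2.2 − 250·1.6 − 1900 = 0 → B_y = 2300/2.2 = 1045.45 ≈ 1045 N.
ΣF_y = 0: A_y + 1045.45 − 250 = 0 → A_y = -795.5 N.
ΣF_x = 0: no horizontal applied forces, so A_x = 0.

A_x = 0, A_y = -795.5 N, B_y = 1045 N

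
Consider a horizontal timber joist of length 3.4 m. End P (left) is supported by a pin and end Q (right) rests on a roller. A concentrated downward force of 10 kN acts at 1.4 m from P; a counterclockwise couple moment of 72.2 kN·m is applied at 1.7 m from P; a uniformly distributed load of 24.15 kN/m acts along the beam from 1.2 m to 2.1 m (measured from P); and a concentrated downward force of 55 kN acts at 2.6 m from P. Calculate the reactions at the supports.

P_x = 0, P_y = 51.25 kN, Q_y = 35.49 kN

Resultant of the distributed load: 24.15 × 0.9 = 21.735 kN at 1.65 m from P.
Moments about P: Q_y·3.4 − 10·1.4 + 72.2 − (24.15·0.9)·1.65 − 55·2.6 = 0 → Q_y = 120.66275/3.4 = 35.489 ≈ 35.49 kN.
ΣF_y = 0: P_y + 35.489 − 10 − 24.15·0.9 − 55 = 0 → P_y = 51.25 kN.
ΣF_x = 0: no horizontal applied forces, so P_x = 0.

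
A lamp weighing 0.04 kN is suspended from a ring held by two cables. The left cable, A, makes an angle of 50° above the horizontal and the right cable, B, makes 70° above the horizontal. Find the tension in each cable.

T_A = 0.01580 kN, T_B = 0.02969 kN

ΣF_x = 0: −T_A·cos50° + T_B·cos70° = 0 → T_B = 1.87939·T_A.
ΣF_y = 0: T_A·sin50° + T_B·sin70° = 0.04.
Substitute: T_A·(0.766044 + 1.87939·0.939693) = 0.04 → T_A = 0.0157972 ≈ 0.01580 kN.
Then T_B = 1.87939 × 0.0157972 = 0.02969 kN.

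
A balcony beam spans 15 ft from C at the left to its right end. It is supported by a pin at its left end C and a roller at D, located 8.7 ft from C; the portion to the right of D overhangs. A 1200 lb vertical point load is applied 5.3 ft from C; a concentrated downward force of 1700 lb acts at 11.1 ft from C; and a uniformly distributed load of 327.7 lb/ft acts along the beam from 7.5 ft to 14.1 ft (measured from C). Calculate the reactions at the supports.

Resultant of the distributed load: 327.7 × 6.6 = 2162.82 lb at 10.8 ft from C.
Moments about C: D_y·8.7 − 1200·5.3 − 1700·11.1 − (327.7·6.6)·10.8 = 0 → D_y = 48588.456/8.7 = 5584.88 ≈ 5585 lb.
ΣF_y = 0: C_y + 5584.88 − 1200 − 1700 − 327.7·6.6 = 0 → C_y = -522.1 lb.
ΣF_x = 0: no horizontal applied forces, so C_x = 0.

C_x = 0, C_y = -522.1 lb, D_y = 5585 lb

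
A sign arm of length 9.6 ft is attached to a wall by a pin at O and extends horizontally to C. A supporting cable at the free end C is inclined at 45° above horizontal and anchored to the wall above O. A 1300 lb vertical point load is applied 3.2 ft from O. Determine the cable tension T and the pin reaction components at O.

ΣM about O: T·sin45°·9.6 − 1300·3.2 = 0 → T = 4160/(9.6·0.707107) = 612.826 ≈ 612.8 lb.
ΣF_x = 0: O_x − T·cos45° = 0 → O_x = 612.826 × 0.707107 = 433.3 lb.
ΣF_y = 0: O_y + T·sin45° − 1300 = 0 → O_y = 1300 − 612.826 × 0.707107 = 866.7 lb.

T = 612.8 lb, O_x = 433.3 lb, O_y = 866.7 lb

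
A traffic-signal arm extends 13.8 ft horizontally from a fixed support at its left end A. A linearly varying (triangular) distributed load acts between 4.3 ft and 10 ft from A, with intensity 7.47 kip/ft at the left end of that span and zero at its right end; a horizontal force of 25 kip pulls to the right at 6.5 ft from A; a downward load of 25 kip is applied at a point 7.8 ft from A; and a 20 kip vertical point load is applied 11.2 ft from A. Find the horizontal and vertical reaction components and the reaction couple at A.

A_x = -25.00 kip, A_y = 66.29 kip, M_A = 551.0 kip·ft

Resultant of the triangular load: ½ × 7.47 × 5.7 = 21.2895 kip, acting at 6.2 ft from A (one-third of the span from the peak).
ΣF_x = 0: A_x + 25 = 0 → A_x = -25.00 kip.
ΣF_y = 0: A_y − ½·7.47·5.7 − 25 − 20 = 0 → A_y = 66.29 kip.
ΣM about A: M_A − (½·7.47·5.7)·6.2 − 25·7.8 − 20·11.2 = 0 → M_A = 551.0 kip·ft.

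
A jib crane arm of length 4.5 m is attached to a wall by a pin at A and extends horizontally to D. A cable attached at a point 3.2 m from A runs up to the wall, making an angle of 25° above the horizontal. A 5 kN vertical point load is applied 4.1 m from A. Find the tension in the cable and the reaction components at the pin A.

ΣM about A: T·sin25°·3.2 − 5·4.1 = 0 → T = 20.5/(3.2·0.422618) = 15.1585 ≈ 15.16 kN.
ΣF_x = 0: A_x − T·cos25° = 0 → A_x = 15.1585 × 0.906308 = 13.74 kN.
ΣF_y = 0: A_y + T·sin25° − 5 = 0 → A_y = 5 − 15.1585 × 0.422618 = -1.406 kN.

T = 15.16 kN, A_x = 13.74 kN, A_y = -1.406 kN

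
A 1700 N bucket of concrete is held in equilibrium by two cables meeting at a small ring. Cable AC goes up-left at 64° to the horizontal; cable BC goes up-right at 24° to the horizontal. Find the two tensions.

ΣF_x = 0: −T_AC·cos64° + T_BC·cos24° = 0 → T_BC = 0.479857·T_AC.
ΣF_y = 0: T_AC·sin64° + T_BC·sin24° = 1700.
Substitute: T_AC·(0.898794 + 0.479857·0.406737) = 1700 → T_AC = 1553.97 ≈ 1554 N.
Then T_BC = 0.479857 × 1553.97 = 745.7 N.

T_AC = 1554 N, T_BC = 745.7 N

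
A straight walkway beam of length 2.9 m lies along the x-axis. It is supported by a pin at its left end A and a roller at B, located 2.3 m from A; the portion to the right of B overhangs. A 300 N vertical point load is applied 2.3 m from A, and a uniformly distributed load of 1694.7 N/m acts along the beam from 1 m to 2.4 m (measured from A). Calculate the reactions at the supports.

Resultant of the distributed load: 1694.7 × 1.4 = 2372.58 N at 1.7 m from A.
Taking moments about A: B_y·2.3 − 300·2.3 − (1694.7·1.4)·1.7 = 0 → B_y = 4723.386/2.3 = 2053.65 ≈ 2054 N.
ΣF_y = 0: A_y + 2053.65 − 300 − 1694.7·1.4 = 0 → A_y = 618.9 N.
ΣF_x = 0: no horizontal applied forces, so A_x = 0.

A_x = 0, A_y = 618.9 N, B_y = 2054 N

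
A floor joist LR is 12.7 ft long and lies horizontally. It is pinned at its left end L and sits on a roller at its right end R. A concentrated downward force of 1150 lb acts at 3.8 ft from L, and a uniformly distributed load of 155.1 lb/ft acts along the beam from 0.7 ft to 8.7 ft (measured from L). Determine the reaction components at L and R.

L_x = 0, L_y = 1588 lb, R_y = 803.3 lb

Resultant of the distributed load: 155.1 × 8 = 1240.8 lb at 4.7 ft from L.
Taking moments about L: R_y·12.7 − 1150·3.8 − (155.1·8)·4.7 = 0 → R_y = 10201.76/12.7 = 803.288 ≈ 803.3 lb.
ΣF_y = 0: L_y + 803.288 − 1150 − 155.1·8 = 0 → L_y = 1588 lb.
ΣF_x = 0: no horizontal applied forces, so L_x = 0.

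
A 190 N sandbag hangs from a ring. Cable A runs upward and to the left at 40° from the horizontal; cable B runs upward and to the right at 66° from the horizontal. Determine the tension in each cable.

T_A = 80.39 N, T_B = 151.4 N

ΣF_x = 0: −T_A·cos40° + T_B·cos66° = 0 → T_B = 1.88339·T_A.
ΣF_y = 0: T_A·sin40° + T_B·sin66° = 190.
Substitute: T_A·(0.642788 + 1.88339·0.913545) = 190 → T_A = 80.3944 ≈ 80.39 N.
Then T_B = 1.88339 × 80.3944 = 151.4 N.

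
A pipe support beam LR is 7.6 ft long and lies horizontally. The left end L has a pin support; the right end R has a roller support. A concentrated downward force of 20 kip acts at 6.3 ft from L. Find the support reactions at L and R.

Taking moments about L: R_y·7.6 − 20·6.3 = 0 → R_y = 126/7.6 = 16.5789 ≈ 16.58 kip.
ΣF_y = 0: L_y + 16.5789 − 20 = 0 → L_y = 3.421 kip.
ΣF_x = 0: no horizontal applied forces, so L_x = 0.

L_x = 0, L_y = 3.421 kip, R_y = 16.58 kip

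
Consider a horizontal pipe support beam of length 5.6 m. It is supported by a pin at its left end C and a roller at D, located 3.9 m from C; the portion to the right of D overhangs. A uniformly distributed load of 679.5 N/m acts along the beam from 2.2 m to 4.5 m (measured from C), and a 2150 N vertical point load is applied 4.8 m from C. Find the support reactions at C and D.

Resultant of the distributed load: 679.5 × 2.3 = 1562.85 N at 3.35 m from C.
Moments about C: D_y·3.9 − (679.5·2.3)·3.35 − 2150·4.8 = 0 → D_y = 15555.5475/3.9 = 3988.6 ≈ 3989 N.
ΣF_y = 0: C_y + 3988.6 − 679.5·2.3 − 2150 = 0 → C_y = -275.8 N.
ΣF_x = 0: no horizontal applied forces, so C_x = 0.

C_x = 0, C_y = -275.8 N, D_y = 3989 N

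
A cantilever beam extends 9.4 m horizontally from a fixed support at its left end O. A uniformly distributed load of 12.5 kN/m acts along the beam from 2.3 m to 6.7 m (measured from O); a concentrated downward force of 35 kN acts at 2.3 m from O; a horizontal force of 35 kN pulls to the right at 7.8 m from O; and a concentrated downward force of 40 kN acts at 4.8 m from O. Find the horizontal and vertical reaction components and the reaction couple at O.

O_x = -35.00 kN, O_y = 130.0 kN, M_O = 520.0 kN·m

Resultant of the distributed load: 12.5 × 4.4 = 55 kN at 4.5 m from O.
ΣF_x = 0: O_x + 35 = 0 → O_x = -35.00 kN.
ΣF_y = 0: O_y − 12.5·4.4 − 35 − 40 = 0 → O_y = 130.0 kN.
ΣM about O: M_O − (12.5·4.4)·4.5 − 35·2.3 − 40·4.8 = 0 → M_O = 520.0 kN·m.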